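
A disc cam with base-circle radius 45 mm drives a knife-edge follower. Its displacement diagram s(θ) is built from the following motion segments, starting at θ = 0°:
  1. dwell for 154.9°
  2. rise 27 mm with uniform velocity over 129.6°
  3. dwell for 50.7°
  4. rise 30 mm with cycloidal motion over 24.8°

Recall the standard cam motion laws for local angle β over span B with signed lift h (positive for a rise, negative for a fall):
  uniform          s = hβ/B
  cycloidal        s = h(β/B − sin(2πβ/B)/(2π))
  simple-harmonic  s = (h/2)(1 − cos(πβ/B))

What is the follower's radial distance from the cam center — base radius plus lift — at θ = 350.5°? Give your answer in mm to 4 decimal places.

seg 1 [0°–154.9°] dwell: s stays 0.0000
seg 2 [154.9°–284.5°] uniform, h=27: full span → s += 27 → s = 27.0000
seg 3 [284.5°–335.2°] dwell: s stays 27.0000
seg 4 [335.2°–360°] cycloidal, h=30: θ=350.5° here. β=15.3, B=24.8. 30·(0.6169 − sin(2π·0.6169)/(2π)) = 21.7089 → s = 48.7089
radial distance = base radius + s = 45 + 48.7089 = 93.7089

93.7089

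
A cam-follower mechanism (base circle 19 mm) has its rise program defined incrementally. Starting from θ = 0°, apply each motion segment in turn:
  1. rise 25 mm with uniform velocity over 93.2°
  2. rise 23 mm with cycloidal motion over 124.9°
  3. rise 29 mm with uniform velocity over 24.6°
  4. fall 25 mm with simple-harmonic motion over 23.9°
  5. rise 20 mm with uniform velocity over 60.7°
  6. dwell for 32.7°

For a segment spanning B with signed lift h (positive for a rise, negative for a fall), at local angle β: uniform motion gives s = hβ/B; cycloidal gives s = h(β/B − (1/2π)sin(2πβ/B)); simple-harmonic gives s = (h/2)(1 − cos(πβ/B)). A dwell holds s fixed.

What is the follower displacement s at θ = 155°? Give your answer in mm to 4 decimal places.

seg 1 [0°–93.2°] uniform, h=25: full span → s += 25 → s = 25.0000
seg 2 [93.2°–218.1°] cycloidal, h=23: θ=155° here. β=61.8, B=124.9. 23·(0.4948 − sin(2π·0.4948)/(2π)) = 11.2606 → s = 36.2606

36.2606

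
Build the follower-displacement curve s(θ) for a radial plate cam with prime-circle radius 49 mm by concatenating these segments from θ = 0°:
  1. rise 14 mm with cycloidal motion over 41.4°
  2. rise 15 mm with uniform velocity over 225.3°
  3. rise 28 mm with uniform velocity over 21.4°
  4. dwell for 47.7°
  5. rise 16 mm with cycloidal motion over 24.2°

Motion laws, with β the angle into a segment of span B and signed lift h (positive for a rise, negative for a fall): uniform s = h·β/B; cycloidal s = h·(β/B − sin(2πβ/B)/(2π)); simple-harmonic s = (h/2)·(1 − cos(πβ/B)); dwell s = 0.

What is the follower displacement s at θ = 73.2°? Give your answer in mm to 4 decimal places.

seg 1 [0°–41.4°] cycloidal, h=14: full span → s += 14 → s = 14.0000
seg 2 [41.4°–266.7°] uniform, h=15: θ=73.2° here. β=31.8, B=225.3. 15·31.8/225.3 = 2.1172 → s = 16.1172

16.1172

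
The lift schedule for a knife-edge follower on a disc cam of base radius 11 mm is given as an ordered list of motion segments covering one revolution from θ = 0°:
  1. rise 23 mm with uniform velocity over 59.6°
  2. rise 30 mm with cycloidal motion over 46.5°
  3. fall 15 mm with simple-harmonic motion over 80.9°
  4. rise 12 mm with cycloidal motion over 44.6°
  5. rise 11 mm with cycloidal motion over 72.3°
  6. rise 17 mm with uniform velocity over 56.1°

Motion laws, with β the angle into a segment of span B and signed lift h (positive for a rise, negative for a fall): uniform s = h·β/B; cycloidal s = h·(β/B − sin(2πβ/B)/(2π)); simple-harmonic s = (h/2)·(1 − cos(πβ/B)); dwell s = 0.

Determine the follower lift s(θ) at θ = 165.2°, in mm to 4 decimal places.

seg 1 [0°–59.6°] uniform, h=23: full span → s += 23 → s = 23.0000
seg 2 [59.6°–106.1°] cycloidal, h=30: full span → s += 30 → s = 53.0000
seg 3 [106.1°–187°] simple-harmonic, h=-15: θ=165.2° here. β=59.1, B=80.9. -15/2·(1 − cos(π·0.7305)) = -12.4692 → s = 40.5308

40.5308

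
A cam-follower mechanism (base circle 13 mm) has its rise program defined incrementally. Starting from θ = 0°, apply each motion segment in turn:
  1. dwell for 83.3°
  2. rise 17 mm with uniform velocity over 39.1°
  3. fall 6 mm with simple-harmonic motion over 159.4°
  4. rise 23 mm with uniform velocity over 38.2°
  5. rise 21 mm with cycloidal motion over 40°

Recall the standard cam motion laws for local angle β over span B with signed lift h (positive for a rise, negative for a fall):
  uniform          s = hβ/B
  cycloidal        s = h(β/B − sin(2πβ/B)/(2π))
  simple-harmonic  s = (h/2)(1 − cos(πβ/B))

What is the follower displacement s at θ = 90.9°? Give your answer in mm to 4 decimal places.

seg 1 [0°–83.3°] dwell: s stays 0.0000
seg 2 [83.3°–122.4°] uniform, h=17: θ=90.9° here. β=7.6, B=39.1. 17·7.6/39.1 = 3.3043 → s = 3.3043

3.3043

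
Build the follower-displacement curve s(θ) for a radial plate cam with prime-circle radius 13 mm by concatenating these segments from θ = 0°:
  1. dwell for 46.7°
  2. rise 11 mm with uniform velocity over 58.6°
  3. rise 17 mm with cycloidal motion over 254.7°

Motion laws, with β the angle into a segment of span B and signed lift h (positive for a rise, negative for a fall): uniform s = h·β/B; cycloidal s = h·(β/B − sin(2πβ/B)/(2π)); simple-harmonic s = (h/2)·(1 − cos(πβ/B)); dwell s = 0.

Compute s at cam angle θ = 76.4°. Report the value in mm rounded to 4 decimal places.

seg 1 [0°–46.7°] dwell: s stays 0.0000
seg 2 [46.7°–105.3°] uniform, h=11: θ=76.4° here. β=29.7, B=58.6. 11·29.7/58.6 = 5.5751 → s = 5.5751

5.5751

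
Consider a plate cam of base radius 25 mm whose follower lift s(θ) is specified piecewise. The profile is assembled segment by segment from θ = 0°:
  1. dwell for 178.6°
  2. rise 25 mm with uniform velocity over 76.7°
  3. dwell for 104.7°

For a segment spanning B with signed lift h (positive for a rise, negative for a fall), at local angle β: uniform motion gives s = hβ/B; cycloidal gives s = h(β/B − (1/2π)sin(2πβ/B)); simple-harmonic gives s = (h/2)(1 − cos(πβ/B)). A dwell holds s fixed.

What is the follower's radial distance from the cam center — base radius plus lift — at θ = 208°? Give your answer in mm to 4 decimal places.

seg 1 [0°–178.6°] dwell: s stays 0.0000
seg 2 [178.6°–255.3°] uniform, h=25: θ=208° here. β=29.4, B=76.7. 25·29.4/76.7 = 9.5828 → s = 9.5828
radial distance = base radius + s = 25 + 9.5828 = 34.5828

34.5828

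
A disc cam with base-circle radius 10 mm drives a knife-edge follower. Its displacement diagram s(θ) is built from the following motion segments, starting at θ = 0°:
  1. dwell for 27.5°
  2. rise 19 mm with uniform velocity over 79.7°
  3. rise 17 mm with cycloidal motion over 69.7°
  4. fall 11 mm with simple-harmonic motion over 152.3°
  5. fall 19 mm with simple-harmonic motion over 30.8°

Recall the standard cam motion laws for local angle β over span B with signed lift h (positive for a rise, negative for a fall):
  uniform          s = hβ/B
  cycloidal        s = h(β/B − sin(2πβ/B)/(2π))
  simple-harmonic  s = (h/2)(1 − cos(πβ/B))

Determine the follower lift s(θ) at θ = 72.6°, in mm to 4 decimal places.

seg 1 [0°–27.5°] dwell: s stays 0.0000
seg 2 [27.5°–107.2°] uniform, h=19: θ=72.6° here. β=45.1, B=79.7. 19·45.1/79.7 = 10.7516 → s = 10.7516

10.7516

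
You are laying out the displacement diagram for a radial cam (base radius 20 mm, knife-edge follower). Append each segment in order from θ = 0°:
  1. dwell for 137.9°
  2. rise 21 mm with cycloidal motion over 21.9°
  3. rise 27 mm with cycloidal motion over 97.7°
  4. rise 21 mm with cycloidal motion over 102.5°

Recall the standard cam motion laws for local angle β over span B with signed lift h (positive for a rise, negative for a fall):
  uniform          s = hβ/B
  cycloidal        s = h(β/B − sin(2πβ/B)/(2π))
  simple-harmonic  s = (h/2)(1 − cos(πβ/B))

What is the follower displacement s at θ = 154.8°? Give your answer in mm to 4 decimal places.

seg 1 [0°–137.9°] dwell: s stays 0.0000
seg 2 [137.9°–159.8°] cycloidal, h=21: θ=154.8° here. β=16.9, B=21.9. 21·(0.7717 − sin(2π·0.7717)/(2π)) = 19.5167 → s = 19.5167

19.5167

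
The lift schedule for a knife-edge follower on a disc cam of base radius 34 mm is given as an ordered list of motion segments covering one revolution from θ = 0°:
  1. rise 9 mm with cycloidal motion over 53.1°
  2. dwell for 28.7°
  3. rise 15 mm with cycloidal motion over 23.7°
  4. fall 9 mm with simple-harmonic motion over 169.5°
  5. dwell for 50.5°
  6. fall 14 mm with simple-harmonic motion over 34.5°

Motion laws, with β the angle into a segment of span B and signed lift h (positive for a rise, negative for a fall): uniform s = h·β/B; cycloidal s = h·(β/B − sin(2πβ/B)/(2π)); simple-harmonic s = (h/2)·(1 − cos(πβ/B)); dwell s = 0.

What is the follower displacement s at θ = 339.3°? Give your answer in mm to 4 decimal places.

seg 1 [0°–53.1°] cycloidal, h=9: full span → s += 9 → s = 9.0000
seg 2 [53.1°–81.8°] dwell: s stays 9.0000
seg 3 [81.8°–105.5°] cycloidal, h=15: full span → s += 15 → s = 24.0000
seg 4 [105.5°–275°] simple-harmonic, h=-9: full span → s += -9 → s = 15.0000
seg 5 [275°–325.5°] dwell: s stays 15.0000
seg 6 [325.5°–360°] simple-harmonic, h=-14: θ=339.3° here. β=13.8, B=34.5. -14/2·(1 − cos(π·0.4000)) = -4.8369 → s = 10.1631

10.1631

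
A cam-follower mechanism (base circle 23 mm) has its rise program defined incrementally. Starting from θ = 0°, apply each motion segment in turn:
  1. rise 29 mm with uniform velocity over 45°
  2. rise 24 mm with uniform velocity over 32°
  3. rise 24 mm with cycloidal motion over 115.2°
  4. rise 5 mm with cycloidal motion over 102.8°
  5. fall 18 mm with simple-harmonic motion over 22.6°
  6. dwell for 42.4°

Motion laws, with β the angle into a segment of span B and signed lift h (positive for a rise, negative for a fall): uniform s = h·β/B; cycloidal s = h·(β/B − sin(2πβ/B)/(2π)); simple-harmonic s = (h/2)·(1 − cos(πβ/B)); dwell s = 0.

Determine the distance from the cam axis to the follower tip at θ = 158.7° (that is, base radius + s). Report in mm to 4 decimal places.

seg 1 [0°–45°] uniform, h=29: full span → s += 29 → s = 29.0000
seg 2 [45°–77°] uniform, h=24: full span → s += 24 → s = 53.0000
seg 3 [77°–192.2°] cycloidal, h=24: θ=158.7° here. β=81.7, B=115.2. 24·(0.7092 − sin(2π·0.7092)/(2π)) = 20.7157 → s = 73.7157
radial distance = base radius + s = 23 + 73.7157 = 96.7157

96.7157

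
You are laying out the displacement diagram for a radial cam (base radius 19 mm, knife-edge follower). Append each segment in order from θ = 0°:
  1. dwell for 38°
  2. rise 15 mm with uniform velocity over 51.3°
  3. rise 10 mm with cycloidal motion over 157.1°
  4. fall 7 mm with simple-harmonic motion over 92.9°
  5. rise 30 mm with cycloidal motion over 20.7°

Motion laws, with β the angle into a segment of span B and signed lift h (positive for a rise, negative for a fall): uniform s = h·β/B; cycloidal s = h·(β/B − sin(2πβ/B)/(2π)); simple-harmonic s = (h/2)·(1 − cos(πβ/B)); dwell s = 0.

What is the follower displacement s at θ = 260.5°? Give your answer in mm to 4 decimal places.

seg 1 [0°–38°] dwell: s stays 0.0000
seg 2 [38°–89.3°] uniform, h=15: full span → s += 15 → s = 15.0000
seg 3 [89.3°–246.4°] cycloidal, h=10: full span → s += 10 → s = 25.0000
seg 4 [246.4°–339.3°] simple-harmonic, h=-7: θ=260.5° here. β=14.1, B=92.9. -7/2·(1 − cos(π·0.1518)) = -0.3904 → s = 24.6096

24.6096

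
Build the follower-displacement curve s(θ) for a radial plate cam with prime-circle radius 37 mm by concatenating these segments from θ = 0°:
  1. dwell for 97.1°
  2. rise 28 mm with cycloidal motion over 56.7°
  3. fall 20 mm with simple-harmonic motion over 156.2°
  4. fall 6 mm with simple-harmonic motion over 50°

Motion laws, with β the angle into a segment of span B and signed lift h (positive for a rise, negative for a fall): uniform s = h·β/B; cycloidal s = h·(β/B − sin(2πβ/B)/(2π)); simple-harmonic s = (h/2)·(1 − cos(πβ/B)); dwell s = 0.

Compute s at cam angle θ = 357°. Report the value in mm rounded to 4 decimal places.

seg 1 [0°–97.1°] dwell: s stays 0.0000
seg 2 [97.1°–153.8°] cycloidal, h=28: full span → s += 28 → s = 28.0000
seg 3 [153.8°–310°] simple-harmonic, h=-20: full span → s += -20 → s = 8.0000
seg 4 [310°–360°] simple-harmonic, h=-6: θ=357° here. β=47, B=50. -6/2·(1 − cos(π·0.9400)) = -5.9469 → s = 2.0531

2.0531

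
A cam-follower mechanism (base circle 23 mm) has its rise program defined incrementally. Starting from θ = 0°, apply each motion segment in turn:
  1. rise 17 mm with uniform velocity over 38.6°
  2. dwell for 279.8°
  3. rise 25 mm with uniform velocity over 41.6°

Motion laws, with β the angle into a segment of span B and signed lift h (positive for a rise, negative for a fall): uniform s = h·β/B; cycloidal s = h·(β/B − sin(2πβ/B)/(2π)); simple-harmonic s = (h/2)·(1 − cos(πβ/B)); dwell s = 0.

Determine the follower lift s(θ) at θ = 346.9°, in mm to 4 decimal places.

seg 1 [0°–38.6°] uniform, h=17: full span → s += 17 → s = 17.0000
seg 2 [38.6°–318.4°] dwell: s stays 17.0000
seg 3 [318.4°–360°] uniform, h=25: θ=346.9° here. β=28.5, B=41.6. 25·28.5/41.6 = 17.1274 → s = 34.1274

34.1274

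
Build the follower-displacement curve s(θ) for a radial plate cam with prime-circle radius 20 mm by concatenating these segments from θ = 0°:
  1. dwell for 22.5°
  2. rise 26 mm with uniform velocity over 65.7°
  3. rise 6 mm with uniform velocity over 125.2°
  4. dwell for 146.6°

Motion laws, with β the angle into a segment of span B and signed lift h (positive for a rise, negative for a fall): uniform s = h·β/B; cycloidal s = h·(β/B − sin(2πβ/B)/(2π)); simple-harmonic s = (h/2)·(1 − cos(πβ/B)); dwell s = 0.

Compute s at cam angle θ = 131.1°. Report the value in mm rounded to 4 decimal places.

seg 1 [0°–22.5°] dwell: s stays 0.0000
seg 2 [22.5°–88.2°] uniform, h=26: full span → s += 26 → s = 26.0000
seg 3 [88.2°–213.4°] uniform, h=6: θ=131.1° here. β=42.9, B=125.2. 6·42.9/125.2 = 2.0559 → s = 28.0559

28.0559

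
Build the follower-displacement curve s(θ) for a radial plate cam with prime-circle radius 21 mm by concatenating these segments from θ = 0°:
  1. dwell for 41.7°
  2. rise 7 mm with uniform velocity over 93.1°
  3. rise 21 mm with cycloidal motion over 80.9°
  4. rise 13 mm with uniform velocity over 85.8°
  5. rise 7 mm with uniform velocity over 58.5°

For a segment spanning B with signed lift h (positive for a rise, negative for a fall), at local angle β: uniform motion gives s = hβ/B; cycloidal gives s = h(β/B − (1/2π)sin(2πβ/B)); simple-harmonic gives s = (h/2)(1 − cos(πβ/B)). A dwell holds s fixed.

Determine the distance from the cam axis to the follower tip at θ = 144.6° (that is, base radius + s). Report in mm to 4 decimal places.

seg 1 [0°–41.7°] dwell: s stays 0.0000
seg 2 [41.7°–134.8°] uniform, h=7: full span → s += 7 → s = 7.0000
seg 3 [134.8°–215.7°] cycloidal, h=21: θ=144.6° here. β=9.8, B=80.9. 21·(0.1211 − sin(2π·0.1211)/(2π)) = 0.2386 → s = 7.2386
radial distance = base radius + s = 21 + 7.2386 = 28.2386

28.2386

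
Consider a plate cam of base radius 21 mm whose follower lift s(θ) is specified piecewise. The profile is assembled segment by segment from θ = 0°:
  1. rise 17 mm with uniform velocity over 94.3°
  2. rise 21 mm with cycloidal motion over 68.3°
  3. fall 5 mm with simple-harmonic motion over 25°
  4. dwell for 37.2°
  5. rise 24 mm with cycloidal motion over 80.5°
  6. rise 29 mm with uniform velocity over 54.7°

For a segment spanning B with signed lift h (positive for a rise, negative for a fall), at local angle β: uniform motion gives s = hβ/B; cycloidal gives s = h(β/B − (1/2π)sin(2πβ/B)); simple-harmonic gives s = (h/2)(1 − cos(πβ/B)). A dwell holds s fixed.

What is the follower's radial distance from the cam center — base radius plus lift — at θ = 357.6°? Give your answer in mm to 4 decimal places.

seg 1 [0°–94.3°] uniform, h=17: full span → s += 17 → s = 17.0000
seg 2 [94.3°–162.6°] cycloidal, h=21: full span → s += 21 → s = 38.0000
seg 3 [162.6°–187.6°] simple-harmonic, h=-5: full span → s += -5 → s = 33.0000
seg 4 [187.6°–224.8°] dwell: s stays 33.0000
seg 5 [224.8°–305.3°] cycloidal, h=24: full span → s += 24 → s = 57.0000
seg 6 [305.3°–360°] uniform, h=29: θ=357.6° here. β=52.3, B=54.7. 29·52.3/54.7 = 27.7276 → s = 84.7276
radial distance = base radius + s = 21 + 84.7276 = 105.7276

105.7276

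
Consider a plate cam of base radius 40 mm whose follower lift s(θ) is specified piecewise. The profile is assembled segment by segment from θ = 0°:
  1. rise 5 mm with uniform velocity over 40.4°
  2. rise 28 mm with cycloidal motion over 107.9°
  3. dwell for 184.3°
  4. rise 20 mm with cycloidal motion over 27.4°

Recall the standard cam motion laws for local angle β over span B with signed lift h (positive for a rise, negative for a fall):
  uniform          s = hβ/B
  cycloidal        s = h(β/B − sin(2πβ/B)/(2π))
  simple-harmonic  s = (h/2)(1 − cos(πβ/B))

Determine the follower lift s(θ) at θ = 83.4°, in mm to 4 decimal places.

seg 1 [0°–40.4°] uniform, h=5: full span → s += 5 → s = 5.0000
seg 2 [40.4°–148.3°] cycloidal, h=28: θ=83.4° here. β=43, B=107.9. 28·(0.3985 − sin(2π·0.3985)/(2π)) = 8.5056 → s = 13.5056

13.5056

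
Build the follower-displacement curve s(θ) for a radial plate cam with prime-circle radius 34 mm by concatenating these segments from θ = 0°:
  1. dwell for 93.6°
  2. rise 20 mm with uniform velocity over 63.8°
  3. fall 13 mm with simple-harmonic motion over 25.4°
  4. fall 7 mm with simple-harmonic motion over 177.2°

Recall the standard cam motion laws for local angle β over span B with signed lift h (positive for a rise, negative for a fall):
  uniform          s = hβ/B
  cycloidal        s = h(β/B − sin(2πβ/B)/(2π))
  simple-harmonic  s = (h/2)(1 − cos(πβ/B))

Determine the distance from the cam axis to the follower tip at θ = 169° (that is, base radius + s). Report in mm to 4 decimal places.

seg 1 [0°–93.6°] dwell: s stays 0.0000
seg 2 [93.6°–157.4°] uniform, h=20: full span → s += 20 → s = 20.0000
seg 3 [157.4°–182.8°] simple-harmonic, h=-13: θ=169° here. β=11.6, B=25.4. -13/2·(1 − cos(π·0.4567)) = -5.6184 → s = 14.3816
radial distance = base radius + s = 34 + 14.3816 = 48.3816

48.3816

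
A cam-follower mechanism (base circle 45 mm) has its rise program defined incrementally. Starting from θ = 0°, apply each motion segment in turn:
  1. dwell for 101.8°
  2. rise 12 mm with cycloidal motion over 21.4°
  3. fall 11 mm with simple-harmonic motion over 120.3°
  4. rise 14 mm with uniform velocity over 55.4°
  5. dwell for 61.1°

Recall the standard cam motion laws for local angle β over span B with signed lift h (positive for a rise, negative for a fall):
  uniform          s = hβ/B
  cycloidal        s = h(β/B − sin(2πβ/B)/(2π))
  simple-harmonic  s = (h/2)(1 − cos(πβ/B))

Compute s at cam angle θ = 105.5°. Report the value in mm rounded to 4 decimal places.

seg 1 [0°–101.8°] dwell: s stays 0.0000
seg 2 [101.8°–123.2°] cycloidal, h=12: θ=105.5° here. β=3.7, B=21.4. 12·(0.1729 − sin(2π·0.1729)/(2π)) = 0.3847 → s = 0.3847

0.3847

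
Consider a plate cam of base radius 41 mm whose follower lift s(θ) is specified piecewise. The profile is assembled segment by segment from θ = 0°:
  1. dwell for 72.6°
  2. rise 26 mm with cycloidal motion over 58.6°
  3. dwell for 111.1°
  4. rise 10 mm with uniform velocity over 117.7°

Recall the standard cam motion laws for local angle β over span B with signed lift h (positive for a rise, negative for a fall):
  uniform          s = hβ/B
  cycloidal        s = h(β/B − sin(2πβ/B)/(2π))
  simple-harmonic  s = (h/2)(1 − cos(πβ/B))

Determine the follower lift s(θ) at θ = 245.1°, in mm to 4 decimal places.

seg 1 [0°–72.6°] dwell: s stays 0.0000
seg 2 [72.6°–131.2°] cycloidal, h=26: full span → s += 26 → s = 26.0000
seg 3 [131.2°–242.3°] dwell: s stays 26.0000
seg 4 [242.3°–360°] uniform, h=10: θ=245.1° here. β=2.8, B=117.7. 10·2.8/117.7 = 0.2379 → s = 26.2379

26.2379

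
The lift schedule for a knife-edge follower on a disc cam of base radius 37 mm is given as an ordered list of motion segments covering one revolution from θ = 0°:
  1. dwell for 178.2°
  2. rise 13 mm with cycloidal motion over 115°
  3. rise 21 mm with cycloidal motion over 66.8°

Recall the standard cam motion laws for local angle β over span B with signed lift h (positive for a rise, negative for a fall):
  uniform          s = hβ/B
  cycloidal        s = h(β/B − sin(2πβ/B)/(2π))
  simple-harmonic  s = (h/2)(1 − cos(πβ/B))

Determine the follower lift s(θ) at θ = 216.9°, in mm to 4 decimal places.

seg 1 [0°–178.2°] dwell: s stays 0.0000
seg 2 [178.2°–293.2°] cycloidal, h=13: θ=216.9° here. β=38.7, B=115. 13·(0.3365 − sin(2π·0.3365)/(2π)) = 2.6040 → s = 2.6040

2.6040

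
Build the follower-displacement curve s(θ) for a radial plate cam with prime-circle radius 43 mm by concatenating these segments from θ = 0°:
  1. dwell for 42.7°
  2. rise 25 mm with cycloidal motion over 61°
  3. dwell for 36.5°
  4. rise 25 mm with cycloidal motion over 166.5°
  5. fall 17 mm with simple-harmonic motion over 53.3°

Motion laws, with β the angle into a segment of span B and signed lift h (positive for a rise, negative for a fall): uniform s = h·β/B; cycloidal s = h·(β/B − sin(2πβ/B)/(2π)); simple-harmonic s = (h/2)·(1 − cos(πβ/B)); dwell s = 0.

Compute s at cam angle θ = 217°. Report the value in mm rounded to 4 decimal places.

seg 1 [0°–42.7°] dwell: s stays 0.0000
seg 2 [42.7°–103.7°] cycloidal, h=25: full span → s += 25 → s = 25.0000
seg 3 [103.7°–140.2°] dwell: s stays 25.0000
seg 4 [140.2°–306.7°] cycloidal, h=25: θ=217° here. β=76.8, B=166.5. 25·(0.4613 − sin(2π·0.4613)/(2π)) = 10.5726 → s = 35.5726

35.5726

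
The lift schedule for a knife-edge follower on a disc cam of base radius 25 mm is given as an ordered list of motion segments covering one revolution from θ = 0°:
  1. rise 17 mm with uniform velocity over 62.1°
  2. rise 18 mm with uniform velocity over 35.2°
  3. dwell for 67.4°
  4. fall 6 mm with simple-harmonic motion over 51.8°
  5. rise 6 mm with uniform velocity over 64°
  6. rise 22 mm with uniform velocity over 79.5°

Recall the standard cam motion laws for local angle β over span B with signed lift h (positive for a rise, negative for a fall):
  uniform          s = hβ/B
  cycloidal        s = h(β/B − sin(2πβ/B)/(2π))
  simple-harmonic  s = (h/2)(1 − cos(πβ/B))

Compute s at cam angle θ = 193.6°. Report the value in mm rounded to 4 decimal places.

seg 1 [0°–62.1°] uniform, h=17: full span → s += 17 → s = 17.0000
seg 2 [62.1°–97.3°] uniform, h=18: full span → s += 18 → s = 35.0000
seg 3 [97.3°–164.7°] dwell: s stays 35.0000
seg 4 [164.7°–216.5°] simple-harmonic, h=-6: θ=193.6° here. β=28.9, B=51.8. -6/2·(1 − cos(π·0.5579)) = -3.5428 → s = 31.4572

31.4572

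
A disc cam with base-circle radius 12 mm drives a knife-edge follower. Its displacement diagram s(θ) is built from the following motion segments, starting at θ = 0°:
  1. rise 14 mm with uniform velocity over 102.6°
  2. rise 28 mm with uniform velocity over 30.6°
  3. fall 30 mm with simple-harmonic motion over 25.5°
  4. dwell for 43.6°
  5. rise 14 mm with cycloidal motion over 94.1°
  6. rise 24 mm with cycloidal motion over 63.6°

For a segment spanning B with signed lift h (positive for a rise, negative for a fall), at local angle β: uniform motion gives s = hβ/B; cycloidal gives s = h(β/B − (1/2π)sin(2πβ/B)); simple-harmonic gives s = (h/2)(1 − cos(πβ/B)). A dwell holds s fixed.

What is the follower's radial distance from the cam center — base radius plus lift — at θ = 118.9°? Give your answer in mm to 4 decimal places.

seg 1 [0°–102.6°] uniform, h=14: full span → s += 14 → s = 14.0000
seg 2 [102.6°–133.2°] uniform, h=28: θ=118.9° here. β=16.3, B=30.6. 28·16.3/30.6 = 14.9150 → s = 28.9150
radial distance = base radius + s = 12 + 28.9150 = 40.9150

40.9150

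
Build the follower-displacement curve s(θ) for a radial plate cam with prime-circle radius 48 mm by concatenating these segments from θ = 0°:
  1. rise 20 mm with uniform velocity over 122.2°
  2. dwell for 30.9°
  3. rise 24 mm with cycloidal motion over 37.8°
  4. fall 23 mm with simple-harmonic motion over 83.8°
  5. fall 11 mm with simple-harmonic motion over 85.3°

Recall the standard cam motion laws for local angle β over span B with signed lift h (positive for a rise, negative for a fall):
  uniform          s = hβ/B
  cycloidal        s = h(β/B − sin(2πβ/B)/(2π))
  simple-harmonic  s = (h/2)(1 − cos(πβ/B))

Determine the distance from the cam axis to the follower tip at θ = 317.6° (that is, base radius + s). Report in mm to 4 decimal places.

seg 1 [0°–122.2°] uniform, h=20: full span → s += 20 → s = 20.0000
seg 2 [122.2°–153.1°] dwell: s stays 20.0000
seg 3 [153.1°–190.9°] cycloidal, h=24: full span → s += 24 → s = 44.0000
seg 4 [190.9°–274.7°] simple-harmonic, h=-23: full span → s += -23 → s = 21.0000
seg 5 [274.7°–360°] simple-harmonic, h=-11: θ=317.6° here. β=42.9, B=85.3. -11/2·(1 − cos(π·0.5029)) = -5.5506 → s = 15.4494
radial distance = base radius + s = 48 + 15.4494 = 63.4494

63.4494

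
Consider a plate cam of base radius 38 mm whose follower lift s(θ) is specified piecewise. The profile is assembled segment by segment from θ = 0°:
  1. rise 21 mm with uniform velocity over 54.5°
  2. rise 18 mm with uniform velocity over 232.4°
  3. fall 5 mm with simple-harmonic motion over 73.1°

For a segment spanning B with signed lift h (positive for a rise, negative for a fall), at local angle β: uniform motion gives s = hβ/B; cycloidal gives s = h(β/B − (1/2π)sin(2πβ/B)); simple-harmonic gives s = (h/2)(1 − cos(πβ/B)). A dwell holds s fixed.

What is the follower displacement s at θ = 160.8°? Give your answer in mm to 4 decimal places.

seg 1 [0°–54.5°] uniform, h=21: full span → s += 21 → s = 21.0000
seg 2 [54.5°–286.9°] uniform, h=18: θ=160.8° here. β=106.3, B=232.4. 18·106.3/232.4 = 8.2332 → s = 29.2332

29.2332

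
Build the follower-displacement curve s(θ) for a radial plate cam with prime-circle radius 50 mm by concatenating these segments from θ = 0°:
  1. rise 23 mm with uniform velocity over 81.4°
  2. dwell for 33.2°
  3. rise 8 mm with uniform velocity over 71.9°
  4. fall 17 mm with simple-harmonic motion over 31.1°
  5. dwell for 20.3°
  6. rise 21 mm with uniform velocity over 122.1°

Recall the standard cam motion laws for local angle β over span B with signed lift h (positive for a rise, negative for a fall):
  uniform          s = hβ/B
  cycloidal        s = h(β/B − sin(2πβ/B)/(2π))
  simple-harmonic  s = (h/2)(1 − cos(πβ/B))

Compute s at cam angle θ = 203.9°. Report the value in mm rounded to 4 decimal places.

seg 1 [0°–81.4°] uniform, h=23: full span → s += 23 → s = 23.0000
seg 2 [81.4°–114.6°] dwell: s stays 23.0000
seg 3 [114.6°–186.5°] uniform, h=8: full span → s += 8 → s = 31.0000
seg 4 [186.5°–217.6°] simple-harmonic, h=-17: θ=203.9° here. β=17.4, B=31.1. -17/2·(1 − cos(π·0.5595)) = -10.0792 → s = 20.9208

20.9208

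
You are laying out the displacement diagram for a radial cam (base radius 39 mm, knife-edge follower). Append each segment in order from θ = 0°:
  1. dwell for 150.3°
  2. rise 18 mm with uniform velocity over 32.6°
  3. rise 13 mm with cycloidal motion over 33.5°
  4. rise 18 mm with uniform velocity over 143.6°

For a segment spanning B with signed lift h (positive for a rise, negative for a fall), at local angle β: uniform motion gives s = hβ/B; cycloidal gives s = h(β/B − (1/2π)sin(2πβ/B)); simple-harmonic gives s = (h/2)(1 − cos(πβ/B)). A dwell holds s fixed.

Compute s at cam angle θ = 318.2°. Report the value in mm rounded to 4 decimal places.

seg 1 [0°–150.3°] dwell: s stays 0.0000
seg 2 [150.3°–182.9°] uniform, h=18: full span → s += 18 → s = 18.0000
seg 3 [182.9°–216.4°] cycloidal, h=13: full span → s += 13 → s = 31.0000
seg 4 [216.4°–360°] uniform, h=18: θ=318.2° here. β=101.8, B=143.6. 18·101.8/143.6 = 12.7604 → s = 43.7604

43.7604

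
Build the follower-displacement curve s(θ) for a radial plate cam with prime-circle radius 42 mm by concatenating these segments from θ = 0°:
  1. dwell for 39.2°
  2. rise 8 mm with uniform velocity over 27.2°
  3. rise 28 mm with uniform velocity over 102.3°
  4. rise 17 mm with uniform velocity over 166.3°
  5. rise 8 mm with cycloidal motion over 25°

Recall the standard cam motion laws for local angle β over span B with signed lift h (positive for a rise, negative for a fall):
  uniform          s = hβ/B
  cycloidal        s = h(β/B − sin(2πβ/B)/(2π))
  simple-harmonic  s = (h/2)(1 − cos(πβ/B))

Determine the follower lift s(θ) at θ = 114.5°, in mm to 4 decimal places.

seg 1 [0°–39.2°] dwell: s stays 0.0000
seg 2 [39.2°–66.4°] uniform, h=8: full span → s += 8 → s = 8.0000
seg 3 [66.4°–168.7°] uniform, h=28: θ=114.5° here. β=48.1, B=102.3. 28·48.1/102.3 = 13.1652 → s = 21.1652

21.1652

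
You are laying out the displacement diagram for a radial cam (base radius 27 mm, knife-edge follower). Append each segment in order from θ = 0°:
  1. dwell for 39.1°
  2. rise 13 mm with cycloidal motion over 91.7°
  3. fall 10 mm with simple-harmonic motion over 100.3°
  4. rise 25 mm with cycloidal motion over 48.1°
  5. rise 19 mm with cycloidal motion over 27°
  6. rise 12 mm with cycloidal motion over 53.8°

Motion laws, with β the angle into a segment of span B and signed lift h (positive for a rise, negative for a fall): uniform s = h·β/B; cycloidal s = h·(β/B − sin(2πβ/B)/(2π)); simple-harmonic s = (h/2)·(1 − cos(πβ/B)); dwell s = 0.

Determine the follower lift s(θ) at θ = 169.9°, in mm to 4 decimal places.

seg 1 [0°–39.1°] dwell: s stays 0.0000
seg 2 [39.1°–130.8°] cycloidal, h=13: full span → s += 13 → s = 13.0000
seg 3 [130.8°–231.1°] simple-harmonic, h=-10: θ=169.9° here. β=39.1, B=100.3. -10/2·(1 − cos(π·0.3898)) = -3.3038 → s = 9.6962

9.6962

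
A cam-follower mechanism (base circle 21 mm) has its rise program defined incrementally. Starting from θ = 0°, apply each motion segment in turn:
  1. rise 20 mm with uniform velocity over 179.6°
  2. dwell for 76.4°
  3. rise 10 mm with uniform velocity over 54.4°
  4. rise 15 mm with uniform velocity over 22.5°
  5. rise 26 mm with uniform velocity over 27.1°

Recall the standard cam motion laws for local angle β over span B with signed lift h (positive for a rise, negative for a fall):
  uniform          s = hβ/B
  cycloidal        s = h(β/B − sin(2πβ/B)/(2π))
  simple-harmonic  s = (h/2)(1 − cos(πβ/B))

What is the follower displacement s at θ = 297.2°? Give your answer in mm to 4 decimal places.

seg 1 [0°–179.6°] uniform, h=20: full span → s += 20 → s = 20.0000
seg 2 [179.6°–256°] dwell: s stays 20.0000
seg 3 [256°–310.4°] uniform, h=10: θ=297.2° here. β=41.2, B=54.4. 10·41.2/54.4 = 7.5735 → s = 27.5735

27.5735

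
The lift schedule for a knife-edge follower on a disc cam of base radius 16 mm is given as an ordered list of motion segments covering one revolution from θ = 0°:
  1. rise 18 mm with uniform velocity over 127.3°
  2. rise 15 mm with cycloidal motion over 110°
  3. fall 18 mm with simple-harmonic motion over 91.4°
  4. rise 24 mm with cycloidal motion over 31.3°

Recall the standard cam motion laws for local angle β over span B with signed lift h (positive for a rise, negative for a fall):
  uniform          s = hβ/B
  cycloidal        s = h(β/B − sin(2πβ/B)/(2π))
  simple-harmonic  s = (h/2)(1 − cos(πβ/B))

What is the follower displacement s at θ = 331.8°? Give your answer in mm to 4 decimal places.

seg 1 [0°–127.3°] uniform, h=18: full span → s += 18 → s = 18.0000
seg 2 [127.3°–237.3°] cycloidal, h=15: full span → s += 15 → s = 33.0000
seg 3 [237.3°–328.7°] simple-harmonic, h=-18: full span → s += -18 → s = 15.0000
seg 4 [328.7°–360°] cycloidal, h=24: θ=331.8° here. β=3.1, B=31.3. 24·(0.0990 − sin(2π·0.0990)/(2π)) = 0.1505 → s = 15.1505

15.1505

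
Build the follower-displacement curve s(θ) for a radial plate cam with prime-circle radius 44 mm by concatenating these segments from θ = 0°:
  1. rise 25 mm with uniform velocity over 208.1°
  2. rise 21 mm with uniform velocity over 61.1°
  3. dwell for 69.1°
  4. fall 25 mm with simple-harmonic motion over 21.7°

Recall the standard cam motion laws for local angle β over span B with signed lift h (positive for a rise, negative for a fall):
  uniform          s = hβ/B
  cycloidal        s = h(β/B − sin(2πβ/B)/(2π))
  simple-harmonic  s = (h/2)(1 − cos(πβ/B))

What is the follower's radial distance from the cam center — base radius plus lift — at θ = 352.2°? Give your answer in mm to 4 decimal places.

seg 1 [0°–208.1°] uniform, h=25: full span → s += 25 → s = 25.0000
seg 2 [208.1°–269.2°] uniform, h=21: full span → s += 21 → s = 46.0000
seg 3 [269.2°–338.3°] dwell: s stays 46.0000
seg 4 [338.3°–360°] simple-harmonic, h=-25: θ=352.2° here. β=13.9, B=21.7. -25/2·(1 − cos(π·0.6406)) = -17.8419 → s = 28.1581
radial distance = base radius + s = 44 + 28.1581 = 72.1581

72.1581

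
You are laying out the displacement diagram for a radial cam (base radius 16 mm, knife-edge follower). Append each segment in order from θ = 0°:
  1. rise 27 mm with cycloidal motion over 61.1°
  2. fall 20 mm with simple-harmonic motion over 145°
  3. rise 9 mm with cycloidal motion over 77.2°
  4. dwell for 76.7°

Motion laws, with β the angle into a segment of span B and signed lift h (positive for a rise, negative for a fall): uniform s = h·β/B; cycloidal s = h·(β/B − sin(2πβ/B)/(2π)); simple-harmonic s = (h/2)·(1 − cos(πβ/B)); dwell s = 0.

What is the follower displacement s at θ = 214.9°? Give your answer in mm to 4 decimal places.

seg 1 [0°–61.1°] cycloidal, h=27: full span → s += 27 → s = 27.0000
seg 2 [61.1°–206.1°] simple-harmonic, h=-20: full span → s += -20 → s = 7.0000
seg 3 [206.1°–283.3°] cycloidal, h=9: θ=214.9° here. β=8.8, B=77.2. 9·(0.1140 − sin(2π·0.1140)/(2π)) = 0.0855 → s = 7.0855

7.0855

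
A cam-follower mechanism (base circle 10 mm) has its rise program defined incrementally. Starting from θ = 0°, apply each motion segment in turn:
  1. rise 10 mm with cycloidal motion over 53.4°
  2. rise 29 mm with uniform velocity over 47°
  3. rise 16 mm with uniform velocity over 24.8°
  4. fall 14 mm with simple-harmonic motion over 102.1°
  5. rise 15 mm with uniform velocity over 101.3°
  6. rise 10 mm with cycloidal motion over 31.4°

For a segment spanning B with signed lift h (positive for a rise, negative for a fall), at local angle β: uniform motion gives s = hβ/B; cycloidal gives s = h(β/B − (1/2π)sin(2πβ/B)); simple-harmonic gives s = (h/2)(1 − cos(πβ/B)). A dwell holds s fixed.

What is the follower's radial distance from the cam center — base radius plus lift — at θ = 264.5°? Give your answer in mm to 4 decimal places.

seg 1 [0°–53.4°] cycloidal, h=10: full span → s += 10 → s = 10.0000
seg 2 [53.4°–100.4°] uniform, h=29: full span → s += 29 → s = 39.0000
seg 3 [100.4°–125.2°] uniform, h=16: full span → s += 16 → s = 55.0000
seg 4 [125.2°–227.3°] simple-harmonic, h=-14: full span → s += -14 → s = 41.0000
seg 5 [227.3°–328.6°] uniform, h=15: θ=264.5° here. β=37.2, B=101.3. 15·37.2/101.3 = 5.5084 → s = 46.5084
radial distance = base radius + s = 10 + 46.5084 = 56.5084

56.5084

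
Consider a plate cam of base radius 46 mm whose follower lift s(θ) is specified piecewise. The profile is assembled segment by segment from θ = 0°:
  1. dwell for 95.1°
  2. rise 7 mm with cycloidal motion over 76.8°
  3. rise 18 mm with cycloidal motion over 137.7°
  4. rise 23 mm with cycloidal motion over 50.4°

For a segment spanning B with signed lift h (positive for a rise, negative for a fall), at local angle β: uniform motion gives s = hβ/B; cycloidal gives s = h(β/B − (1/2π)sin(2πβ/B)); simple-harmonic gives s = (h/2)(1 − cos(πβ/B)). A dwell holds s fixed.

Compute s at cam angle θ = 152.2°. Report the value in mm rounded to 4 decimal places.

seg 1 [0°–95.1°] dwell: s stays 0.0000
seg 2 [95.1°–171.9°] cycloidal, h=7: θ=152.2° here. β=57.1, B=76.8. 7·(0.7435 − sin(2π·0.7435)/(2π)) = 6.3176 → s = 6.3176

6.3176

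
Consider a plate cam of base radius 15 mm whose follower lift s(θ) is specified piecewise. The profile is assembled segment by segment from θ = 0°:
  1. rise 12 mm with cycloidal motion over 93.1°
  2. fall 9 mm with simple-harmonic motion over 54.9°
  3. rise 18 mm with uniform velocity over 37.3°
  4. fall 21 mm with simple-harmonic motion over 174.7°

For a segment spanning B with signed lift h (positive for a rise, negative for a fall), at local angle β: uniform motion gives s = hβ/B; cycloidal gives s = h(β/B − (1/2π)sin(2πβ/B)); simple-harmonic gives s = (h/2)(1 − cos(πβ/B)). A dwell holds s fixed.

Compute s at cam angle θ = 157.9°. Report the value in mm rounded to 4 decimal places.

seg 1 [0°–93.1°] cycloidal, h=12: full span → s += 12 → s = 12.0000
seg 2 [93.1°–148°] simple-harmonic, h=-9: full span → s += -9 → s = 3.0000
seg 3 [148°–185.3°] uniform, h=18: θ=157.9° here. β=9.9, B=37.3. 18·9.9/37.3 = 4.7775 → s = 7.7775

7.7775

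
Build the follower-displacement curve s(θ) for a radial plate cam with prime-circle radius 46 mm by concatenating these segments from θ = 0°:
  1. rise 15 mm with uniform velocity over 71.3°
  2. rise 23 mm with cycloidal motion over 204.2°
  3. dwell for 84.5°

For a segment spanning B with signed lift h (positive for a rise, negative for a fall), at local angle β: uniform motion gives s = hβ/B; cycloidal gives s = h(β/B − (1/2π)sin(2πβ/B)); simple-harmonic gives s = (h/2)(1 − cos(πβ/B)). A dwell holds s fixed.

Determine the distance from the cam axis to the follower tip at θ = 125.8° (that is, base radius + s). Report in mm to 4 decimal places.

seg 1 [0°–71.3°] uniform, h=15: full span → s += 15 → s = 15.0000
seg 2 [71.3°–275.5°] cycloidal, h=23: θ=125.8° here. β=54.5, B=204.2. 23·(0.2669 − sin(2π·0.2669)/(2π)) = 2.4986 → s = 17.4986
radial distance = base radius + s = 46 + 17.4986 = 63.4986

63.4986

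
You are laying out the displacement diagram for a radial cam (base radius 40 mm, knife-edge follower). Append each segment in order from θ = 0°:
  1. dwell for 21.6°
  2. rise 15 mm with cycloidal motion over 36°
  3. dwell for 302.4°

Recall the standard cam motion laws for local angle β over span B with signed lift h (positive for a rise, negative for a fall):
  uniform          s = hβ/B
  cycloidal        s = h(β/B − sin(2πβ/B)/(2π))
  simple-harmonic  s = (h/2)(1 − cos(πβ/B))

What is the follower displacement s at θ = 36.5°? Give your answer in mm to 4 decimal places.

seg 1 [0°–21.6°] dwell: s stays 0.0000
seg 2 [21.6°–57.6°] cycloidal, h=15: θ=36.5° here. β=14.9, B=36. 15·(0.4139 − sin(2π·0.4139)/(2π)) = 4.9788 → s = 4.9788

4.9788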